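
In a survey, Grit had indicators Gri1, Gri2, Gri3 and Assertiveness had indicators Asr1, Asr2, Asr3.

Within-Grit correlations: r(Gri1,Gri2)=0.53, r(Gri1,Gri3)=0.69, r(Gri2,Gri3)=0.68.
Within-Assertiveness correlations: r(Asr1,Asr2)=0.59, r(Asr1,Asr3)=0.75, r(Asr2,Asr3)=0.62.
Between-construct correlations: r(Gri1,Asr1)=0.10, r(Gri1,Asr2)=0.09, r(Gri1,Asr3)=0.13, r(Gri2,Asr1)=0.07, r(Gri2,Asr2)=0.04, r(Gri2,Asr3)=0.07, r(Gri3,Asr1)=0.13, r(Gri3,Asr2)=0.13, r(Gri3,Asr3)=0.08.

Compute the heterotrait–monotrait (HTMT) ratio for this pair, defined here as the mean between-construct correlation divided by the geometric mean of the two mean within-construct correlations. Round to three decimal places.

0.145

Mean heterotrait r = 0.84/9 = 0.0933.
Mean within-Gri = 1.90/3 = 0.6333; mean within-Asr = 1.96/3 = 0.6533.
Geometric mean = √(0.6333 × 0.6533) = 0.6432.
HTMT = 0.0933 / 0.6432 = 0.145.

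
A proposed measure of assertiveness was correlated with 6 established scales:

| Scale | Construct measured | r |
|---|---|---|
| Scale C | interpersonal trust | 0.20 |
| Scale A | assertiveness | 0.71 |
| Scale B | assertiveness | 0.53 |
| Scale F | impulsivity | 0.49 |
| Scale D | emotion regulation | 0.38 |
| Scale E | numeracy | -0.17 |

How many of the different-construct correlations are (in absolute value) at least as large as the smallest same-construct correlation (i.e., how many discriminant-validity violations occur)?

0

Convergent (same construct = assertiveness): Scale A, Scale B.
Smallest convergent = 0.53. Discriminant |r|: 0.20, 0.49, 0.38, 0.17; count ≥ 0.53 → 0.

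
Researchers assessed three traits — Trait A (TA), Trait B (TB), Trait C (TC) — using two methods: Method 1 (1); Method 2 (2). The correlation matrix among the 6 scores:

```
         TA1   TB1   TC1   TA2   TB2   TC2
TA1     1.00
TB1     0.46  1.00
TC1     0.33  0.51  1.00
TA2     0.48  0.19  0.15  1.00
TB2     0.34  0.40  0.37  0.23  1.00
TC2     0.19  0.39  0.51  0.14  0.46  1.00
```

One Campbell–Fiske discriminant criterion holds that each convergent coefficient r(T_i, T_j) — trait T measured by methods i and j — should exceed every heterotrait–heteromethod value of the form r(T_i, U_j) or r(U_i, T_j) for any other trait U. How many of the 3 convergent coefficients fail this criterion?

Convergent coefficients and their comparison sets:
TA (methods 1·2): 0.48 vs {0.34, 0.19, 0.19, 0.15} → pass.
TB (methods 1·2): 0.40 vs {0.19, 0.34, 0.39, 0.37} → pass.
TC (methods 1·2): 0.51 vs {0.15, 0.19, 0.37, 0.39} → pass.
0 of 3 fail.

0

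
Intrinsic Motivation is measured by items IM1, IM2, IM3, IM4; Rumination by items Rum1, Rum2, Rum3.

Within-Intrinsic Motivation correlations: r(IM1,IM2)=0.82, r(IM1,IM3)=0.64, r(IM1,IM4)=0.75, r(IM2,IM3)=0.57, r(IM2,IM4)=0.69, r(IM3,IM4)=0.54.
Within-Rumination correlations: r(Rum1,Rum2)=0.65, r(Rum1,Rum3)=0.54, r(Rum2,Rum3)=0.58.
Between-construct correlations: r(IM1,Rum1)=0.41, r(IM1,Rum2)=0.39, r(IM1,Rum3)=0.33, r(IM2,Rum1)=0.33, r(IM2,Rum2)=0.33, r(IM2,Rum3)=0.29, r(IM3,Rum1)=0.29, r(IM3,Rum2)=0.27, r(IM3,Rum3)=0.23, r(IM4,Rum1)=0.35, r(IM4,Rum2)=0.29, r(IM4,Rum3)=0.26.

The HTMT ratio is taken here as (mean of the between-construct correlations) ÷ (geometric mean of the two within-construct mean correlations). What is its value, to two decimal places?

Mean heterotrait r = 3.77/12 = 0.3142.
Mean within-IM = 4.01/6 = 0.6683; mean within-Rum = 1.77/3 = 0.5900.
Geometric mean = √(0.6683 × 0.5900) = 0.6279.
HTMT = 0.3142 / 0.6279 = 0.50.

0.50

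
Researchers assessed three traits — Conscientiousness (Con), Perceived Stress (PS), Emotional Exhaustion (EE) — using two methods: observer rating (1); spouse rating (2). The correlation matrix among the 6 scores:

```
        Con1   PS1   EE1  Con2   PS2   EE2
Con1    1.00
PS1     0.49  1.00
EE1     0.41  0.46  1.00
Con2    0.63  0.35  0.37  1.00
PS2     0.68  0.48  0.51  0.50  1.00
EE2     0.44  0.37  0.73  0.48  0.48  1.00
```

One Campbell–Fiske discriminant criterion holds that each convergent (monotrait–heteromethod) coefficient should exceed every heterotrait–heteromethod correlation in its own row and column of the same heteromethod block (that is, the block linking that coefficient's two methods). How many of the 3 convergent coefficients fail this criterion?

Convergent coefficients and their comparison sets:
Con (methods 1·2): 0.63 vs {0.68, 0.35, 0.44, 0.37} → fail.
PS (methods 1·2): 0.48 vs {0.35, 0.68, 0.37, 0.51} → fail.
EE (methods 1·2): 0.73 vs {0.37, 0.44, 0.51, 0.37} → pass.
2 of 3 fail.

2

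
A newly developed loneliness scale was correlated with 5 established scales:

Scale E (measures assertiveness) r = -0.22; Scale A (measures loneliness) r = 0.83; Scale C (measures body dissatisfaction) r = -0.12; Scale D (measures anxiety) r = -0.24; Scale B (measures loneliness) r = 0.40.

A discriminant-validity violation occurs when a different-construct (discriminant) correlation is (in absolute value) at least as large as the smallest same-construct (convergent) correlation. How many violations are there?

Convergent (same construct = loneliness): Scale A, Scale B.
Smallest convergent = 0.40. Discriminant |r|: 0.22, 0.12, 0.24; count ≥ 0.40 → 0.

0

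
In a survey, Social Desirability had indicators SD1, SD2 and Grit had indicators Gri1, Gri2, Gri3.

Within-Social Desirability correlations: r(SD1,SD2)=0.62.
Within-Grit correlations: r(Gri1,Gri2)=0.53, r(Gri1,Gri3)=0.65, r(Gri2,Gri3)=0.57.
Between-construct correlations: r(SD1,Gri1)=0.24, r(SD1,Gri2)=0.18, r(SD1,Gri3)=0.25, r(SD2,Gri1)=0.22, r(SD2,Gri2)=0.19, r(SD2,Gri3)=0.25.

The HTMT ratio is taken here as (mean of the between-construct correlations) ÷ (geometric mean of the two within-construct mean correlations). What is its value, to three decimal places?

Mean heterotrait r = 1.33/6 = 0.2217.
Mean within-SD = 0.62/1 = 0.6200; mean within-Gri = 1.75/3 = 0.5833.
Geometric mean = √(0.6200 × 0.5833) = 0.6014.
HTMT = 0.2217 / 0.6014 = 0.369.

0.369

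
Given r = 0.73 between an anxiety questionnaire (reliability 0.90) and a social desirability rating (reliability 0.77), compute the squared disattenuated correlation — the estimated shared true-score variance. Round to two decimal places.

Disattenuated r = 0.73 / √(0.90 × 0.77) = 0.73 / 0.8325 = 0.8769.
Shared true-score variance = 0.8769² = 0.7690 ≈ 0.77.

0.77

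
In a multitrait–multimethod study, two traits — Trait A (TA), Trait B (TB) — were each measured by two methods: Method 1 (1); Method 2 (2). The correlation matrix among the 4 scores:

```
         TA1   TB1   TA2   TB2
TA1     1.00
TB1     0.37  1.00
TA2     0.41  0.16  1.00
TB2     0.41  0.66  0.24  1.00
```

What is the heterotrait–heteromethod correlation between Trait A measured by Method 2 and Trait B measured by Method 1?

0.16

Different traits and methods: r(TA2, TB1) = 0.16.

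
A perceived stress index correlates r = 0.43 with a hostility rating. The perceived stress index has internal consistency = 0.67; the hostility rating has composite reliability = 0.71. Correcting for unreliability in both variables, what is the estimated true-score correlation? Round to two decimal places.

r_true = r_obs / √(r_xx · r_yy) = 0.43 / √(0.67 × 0.71) = 0.43 / √0.4757 = 0.43 / 0.6897 ≈ 0.62.

0.62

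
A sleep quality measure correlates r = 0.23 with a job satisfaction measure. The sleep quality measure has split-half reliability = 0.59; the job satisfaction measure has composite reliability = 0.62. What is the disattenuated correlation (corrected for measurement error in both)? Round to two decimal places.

0.38

r_true = r_obs / √(r_xx · r_yy) = 0.23 / √(0.59 × 0.62) = 0.23 / √0.3658 = 0.23 / 0.6048 ≈ 0.38.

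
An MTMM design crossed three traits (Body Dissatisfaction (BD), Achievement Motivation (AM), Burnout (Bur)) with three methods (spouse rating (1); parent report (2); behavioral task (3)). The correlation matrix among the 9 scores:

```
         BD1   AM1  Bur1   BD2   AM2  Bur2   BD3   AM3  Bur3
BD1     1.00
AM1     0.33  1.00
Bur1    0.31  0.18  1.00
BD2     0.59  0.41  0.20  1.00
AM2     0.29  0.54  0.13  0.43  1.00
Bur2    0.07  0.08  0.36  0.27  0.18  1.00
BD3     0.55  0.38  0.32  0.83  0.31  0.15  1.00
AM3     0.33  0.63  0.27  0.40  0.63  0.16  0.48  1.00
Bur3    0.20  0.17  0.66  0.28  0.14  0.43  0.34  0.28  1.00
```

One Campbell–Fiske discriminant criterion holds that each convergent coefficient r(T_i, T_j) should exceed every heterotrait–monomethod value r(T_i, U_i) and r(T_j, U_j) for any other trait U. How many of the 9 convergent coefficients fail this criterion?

Checking each validity diagonal entry against its comparison values:
BD (methods 1·2): 0.59 vs {0.33, 0.43, 0.31, 0.27} → pass.
BD (methods 1·3): 0.55 vs {0.33, 0.48, 0.31, 0.34} → pass.
BD (methods 2·3): 0.83 vs {0.43, 0.48, 0.27, 0.34} → pass.
AM (methods 1·2): 0.54 vs {0.33, 0.43, 0.18, 0.18} → pass.
AM (methods 1·3): 0.63 vs {0.33, 0.48, 0.18, 0.28} → pass.
AM (methods 2·3): 0.63 vs {0.43, 0.48, 0.18, 0.28} → pass.
Bur (methods 1·2): 0.36 vs {0.31, 0.27, 0.18, 0.18} → pass.
Bur (methods 1·3): 0.66 vs {0.31, 0.34, 0.18, 0.28} → pass.
Bur (methods 2·3): 0.43 vs {0.27, 0.34, 0.18, 0.28} → pass.
0 of 9 fail.

0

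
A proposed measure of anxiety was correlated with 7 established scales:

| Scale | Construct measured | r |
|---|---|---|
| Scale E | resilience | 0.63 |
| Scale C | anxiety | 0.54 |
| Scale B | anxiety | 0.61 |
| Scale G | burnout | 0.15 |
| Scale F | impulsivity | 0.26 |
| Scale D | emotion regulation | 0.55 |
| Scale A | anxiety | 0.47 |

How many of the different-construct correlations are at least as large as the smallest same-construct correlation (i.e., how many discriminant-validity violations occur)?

2

Convergent (same construct = anxiety): Scale C, Scale B, Scale A.
Smallest convergent = 0.47. Discriminant values: 0.63, 0.15, 0.26, 0.55; count ≥ 0.47 → 2.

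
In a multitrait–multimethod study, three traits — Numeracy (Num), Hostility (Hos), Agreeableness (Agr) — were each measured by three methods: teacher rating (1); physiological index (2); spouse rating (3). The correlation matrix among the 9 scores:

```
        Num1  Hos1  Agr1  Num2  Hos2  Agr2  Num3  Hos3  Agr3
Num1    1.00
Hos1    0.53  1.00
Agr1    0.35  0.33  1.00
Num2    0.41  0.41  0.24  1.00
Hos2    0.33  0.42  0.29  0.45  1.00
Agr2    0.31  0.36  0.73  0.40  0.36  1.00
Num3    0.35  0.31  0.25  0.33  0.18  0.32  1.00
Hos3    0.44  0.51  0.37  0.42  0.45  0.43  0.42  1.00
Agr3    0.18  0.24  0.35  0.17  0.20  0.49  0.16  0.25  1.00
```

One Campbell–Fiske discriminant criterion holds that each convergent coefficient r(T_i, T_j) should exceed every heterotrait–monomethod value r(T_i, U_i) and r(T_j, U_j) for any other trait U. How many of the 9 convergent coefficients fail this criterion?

Convergent coefficients and their comparison sets:
Num (methods 1·2): 0.41 vs {0.53, 0.45, 0.35, 0.40} → fail.
Num (methods 1·3): 0.35 vs {0.53, 0.42, 0.35, 0.16} → fail.
Num (methods 2·3): 0.33 vs {0.45, 0.42, 0.40, 0.16} → fail.
Hos (methods 1·2): 0.42 vs {0.53, 0.45, 0.33, 0.36} → fail.
Hos (methods 1·3): 0.51 vs {0.53, 0.42, 0.33, 0.25} → fail.
Hos (methods 2·3): 0.45 vs {0.45, 0.42, 0.36, 0.25} → fail.
Agr (methods 1·2): 0.73 vs {0.35, 0.40, 0.33, 0.36} → pass.
Agr (methods 1·3): 0.35 vs {0.35, 0.16, 0.33, 0.25} → fail.
Agr (methods 2·3): 0.49 vs {0.40, 0.16, 0.36, 0.25} → pass.
7 of 9 fail.

7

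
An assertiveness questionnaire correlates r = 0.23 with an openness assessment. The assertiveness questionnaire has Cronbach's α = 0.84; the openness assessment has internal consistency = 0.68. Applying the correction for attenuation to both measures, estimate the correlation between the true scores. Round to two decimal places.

r_true = r_obs / √(r_xx · r_yy) = 0.23 / √(0.84 × 0.68) = 0.23 / √0.5712 = 0.23 / 0.7558 ≈ 0.30.

0.30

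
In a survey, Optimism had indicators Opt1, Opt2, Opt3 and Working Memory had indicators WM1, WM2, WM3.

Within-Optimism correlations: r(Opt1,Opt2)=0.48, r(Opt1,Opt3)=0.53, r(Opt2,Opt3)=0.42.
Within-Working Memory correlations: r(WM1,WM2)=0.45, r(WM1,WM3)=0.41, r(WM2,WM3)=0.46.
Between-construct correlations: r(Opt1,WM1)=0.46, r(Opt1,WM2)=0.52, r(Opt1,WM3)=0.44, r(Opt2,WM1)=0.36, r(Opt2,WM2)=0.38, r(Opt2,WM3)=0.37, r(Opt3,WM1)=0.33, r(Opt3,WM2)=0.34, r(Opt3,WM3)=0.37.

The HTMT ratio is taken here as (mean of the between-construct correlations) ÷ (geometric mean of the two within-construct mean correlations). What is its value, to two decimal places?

Mean between = 3.57/9 = 0.3967.
Mean within-Opt = 1.43/3 = 0.4767; mean within-WM = 1.32/3 = 0.4400.
Geometric mean = √(0.4767 × 0.4400) = 0.4580.
HTMT = 0.3967 / 0.4580 = 0.87.

0.87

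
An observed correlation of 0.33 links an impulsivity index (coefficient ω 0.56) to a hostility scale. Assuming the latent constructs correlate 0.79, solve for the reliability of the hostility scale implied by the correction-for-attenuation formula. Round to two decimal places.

0.31

r_true = r_obs / √(r_xx · r_yy) ⇒ 0.79 = 0.33 / √(0.56 · r_yy).
√(0.56 · r_yy) = 0.33 / 0.79 = 0.4177; 0.56 · r_yy = 0.1745; r_yy = 0.1745 / 0.56 ≈ 0.31.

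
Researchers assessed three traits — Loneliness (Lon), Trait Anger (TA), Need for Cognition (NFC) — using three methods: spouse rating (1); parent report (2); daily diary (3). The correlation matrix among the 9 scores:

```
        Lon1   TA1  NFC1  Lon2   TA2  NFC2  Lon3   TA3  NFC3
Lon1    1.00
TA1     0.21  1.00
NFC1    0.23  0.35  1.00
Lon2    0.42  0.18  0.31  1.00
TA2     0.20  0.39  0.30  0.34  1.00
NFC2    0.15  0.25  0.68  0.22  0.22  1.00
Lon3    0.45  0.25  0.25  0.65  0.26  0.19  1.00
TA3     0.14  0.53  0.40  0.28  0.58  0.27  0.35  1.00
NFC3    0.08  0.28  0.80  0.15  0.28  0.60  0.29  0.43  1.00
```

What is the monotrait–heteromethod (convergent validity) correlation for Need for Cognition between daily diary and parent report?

Same trait (NFC), different methods: r(NFC3, NFC2) = 0.60.

0.60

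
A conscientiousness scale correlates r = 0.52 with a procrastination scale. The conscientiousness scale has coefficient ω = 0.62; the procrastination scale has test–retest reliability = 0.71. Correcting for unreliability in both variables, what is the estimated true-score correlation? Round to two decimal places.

r_true = r_obs / √(r_xx · r_yy) = 0.52 / √(0.62 × 0.71) = 0.52 / √0.4402 = 0.52 / 0.6635 ≈ 0.78.

0.78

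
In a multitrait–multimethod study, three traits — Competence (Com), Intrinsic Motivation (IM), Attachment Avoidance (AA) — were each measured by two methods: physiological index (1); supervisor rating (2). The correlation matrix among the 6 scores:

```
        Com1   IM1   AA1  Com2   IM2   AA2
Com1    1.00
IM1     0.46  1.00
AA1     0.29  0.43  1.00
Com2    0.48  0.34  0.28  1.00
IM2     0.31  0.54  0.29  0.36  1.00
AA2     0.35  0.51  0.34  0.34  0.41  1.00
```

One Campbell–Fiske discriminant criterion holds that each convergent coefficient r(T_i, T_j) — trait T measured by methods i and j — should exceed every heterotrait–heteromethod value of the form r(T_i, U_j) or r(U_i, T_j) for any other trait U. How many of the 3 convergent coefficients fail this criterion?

1

Convergent coefficients and their comparison sets:
Com (methods 1·2): 0.48 vs {0.31, 0.34, 0.35, 0.28} → pass.
IM (methods 1·2): 0.54 vs {0.34, 0.31, 0.51, 0.29} → pass.
AA (methods 1·2): 0.34 vs {0.28, 0.35, 0.29, 0.51} → fail.
1 of 3 fail.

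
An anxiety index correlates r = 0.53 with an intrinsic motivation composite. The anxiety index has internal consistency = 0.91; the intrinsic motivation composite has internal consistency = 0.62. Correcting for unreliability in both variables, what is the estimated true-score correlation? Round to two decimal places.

0.71

r_true = r_obs / √(r_xx · r_yy) = 0.53 / √(0.91 × 0.62) = 0.53 / √0.5642 = 0.53 / 0.7511 ≈ 0.71.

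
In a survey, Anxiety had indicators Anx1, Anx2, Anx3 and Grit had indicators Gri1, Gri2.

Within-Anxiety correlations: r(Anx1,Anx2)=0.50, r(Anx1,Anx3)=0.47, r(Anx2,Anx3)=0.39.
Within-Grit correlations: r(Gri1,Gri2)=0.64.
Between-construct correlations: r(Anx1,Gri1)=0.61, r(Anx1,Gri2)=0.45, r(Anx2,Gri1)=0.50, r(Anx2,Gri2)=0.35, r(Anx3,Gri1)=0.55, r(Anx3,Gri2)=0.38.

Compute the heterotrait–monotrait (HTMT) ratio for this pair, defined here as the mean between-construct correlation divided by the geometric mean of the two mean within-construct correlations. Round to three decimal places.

0.879

Between-construct mean = 2.84/6 = 0.4733.
Mean within-Anx = 1.36/3 = 0.4533; mean within-Gri = 0.64/1 = 0.6400.
Geometric mean = √(0.4533 × 0.6400) = 0.5386.
HTMT = 0.4733 / 0.5386 = 0.879.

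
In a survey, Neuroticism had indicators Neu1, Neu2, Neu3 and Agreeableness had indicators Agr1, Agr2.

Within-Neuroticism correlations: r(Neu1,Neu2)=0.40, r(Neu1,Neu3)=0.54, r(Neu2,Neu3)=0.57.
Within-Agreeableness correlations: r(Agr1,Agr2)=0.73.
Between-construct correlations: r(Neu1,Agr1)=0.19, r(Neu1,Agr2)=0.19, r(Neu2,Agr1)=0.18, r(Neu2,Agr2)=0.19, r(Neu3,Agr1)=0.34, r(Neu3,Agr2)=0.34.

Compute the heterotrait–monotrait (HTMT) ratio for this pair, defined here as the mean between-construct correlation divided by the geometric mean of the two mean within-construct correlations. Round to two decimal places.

Between-construct mean = 1.43/6 = 0.2383.
Mean within-Neu = 1.51/3 = 0.5033; mean within-Agr = 0.73/1 = 0.7300.
Geometric mean = √(0.5033 × 0.7300) = 0.6061.
HTMT = 0.2383 / 0.6061 = 0.39.

0.39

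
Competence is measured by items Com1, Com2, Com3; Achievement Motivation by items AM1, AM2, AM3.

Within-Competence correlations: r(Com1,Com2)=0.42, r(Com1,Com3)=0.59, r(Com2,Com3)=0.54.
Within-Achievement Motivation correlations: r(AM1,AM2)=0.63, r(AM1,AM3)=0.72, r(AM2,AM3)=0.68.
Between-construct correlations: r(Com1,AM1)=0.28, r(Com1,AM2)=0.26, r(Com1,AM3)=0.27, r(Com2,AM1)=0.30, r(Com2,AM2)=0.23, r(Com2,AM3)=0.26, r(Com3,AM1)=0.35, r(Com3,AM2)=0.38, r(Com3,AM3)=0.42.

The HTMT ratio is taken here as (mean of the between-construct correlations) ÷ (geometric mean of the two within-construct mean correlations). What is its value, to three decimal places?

0.517

Mean between = 2.75/9 = 0.3056.
Mean within-Com = 1.55/3 = 0.5167; mean within-AM = 2.03/3 = 0.6767.
Geometric mean = √(0.5167 × 0.6767) = 0.5913.
HTMT = 0.3056 / 0.5913 = 0.517.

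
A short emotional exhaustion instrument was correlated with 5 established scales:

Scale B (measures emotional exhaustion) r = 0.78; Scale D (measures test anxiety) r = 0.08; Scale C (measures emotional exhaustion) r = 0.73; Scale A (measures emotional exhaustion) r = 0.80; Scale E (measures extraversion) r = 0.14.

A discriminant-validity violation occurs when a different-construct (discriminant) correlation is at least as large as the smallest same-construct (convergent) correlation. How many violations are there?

0

Convergent (same construct = emotional exhaustion): Scale B, Scale C, Scale A.
Smallest convergent = 0.73. Discriminant values: 0.08, 0.14; count ≥ 0.73 → 0.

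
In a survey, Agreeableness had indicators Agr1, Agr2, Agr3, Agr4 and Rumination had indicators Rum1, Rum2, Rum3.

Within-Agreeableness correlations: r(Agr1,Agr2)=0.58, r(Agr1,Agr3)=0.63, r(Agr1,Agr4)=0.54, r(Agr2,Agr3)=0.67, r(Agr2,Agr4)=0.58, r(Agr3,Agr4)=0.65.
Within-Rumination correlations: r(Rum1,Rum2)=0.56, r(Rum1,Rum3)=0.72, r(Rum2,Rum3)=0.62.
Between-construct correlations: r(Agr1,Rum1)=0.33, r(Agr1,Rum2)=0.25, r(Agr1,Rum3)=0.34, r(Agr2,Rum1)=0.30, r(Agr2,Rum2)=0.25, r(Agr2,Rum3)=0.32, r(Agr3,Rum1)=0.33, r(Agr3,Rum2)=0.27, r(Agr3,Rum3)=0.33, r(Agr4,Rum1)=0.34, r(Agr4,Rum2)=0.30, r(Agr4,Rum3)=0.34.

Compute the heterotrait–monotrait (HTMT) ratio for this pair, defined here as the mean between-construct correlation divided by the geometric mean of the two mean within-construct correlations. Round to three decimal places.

0.497

Between-construct mean = 3.70/12 = 0.3083.
Mean within-Agr = 3.65/6 = 0.6083; mean within-Rum = 1.90/3 = 0.6333.
Geometric mean = √(0.6083 × 0.6333) = 0.6207.
HTMT = 0.3083 / 0.6207 = 0.497.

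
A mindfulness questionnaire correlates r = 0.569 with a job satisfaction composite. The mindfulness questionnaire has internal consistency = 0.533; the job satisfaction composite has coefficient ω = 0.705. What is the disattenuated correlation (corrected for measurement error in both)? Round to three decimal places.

0.928

r_true = r_obs / √(r_xx · r_yy) = 0.569 / √(0.533 × 0.705) = 0.569 / √0.375765 = 0.569 / 0.6130 ≈ 0.928.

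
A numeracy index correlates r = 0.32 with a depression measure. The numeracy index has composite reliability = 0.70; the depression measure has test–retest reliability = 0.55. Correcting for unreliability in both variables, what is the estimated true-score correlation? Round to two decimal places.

r_true = r_obs / √(r_xx · r_yy) = 0.32 / √(0.70 × 0.55) = 0.32 / √0.3850 = 0.32 / 0.6205 ≈ 0.52.

0.52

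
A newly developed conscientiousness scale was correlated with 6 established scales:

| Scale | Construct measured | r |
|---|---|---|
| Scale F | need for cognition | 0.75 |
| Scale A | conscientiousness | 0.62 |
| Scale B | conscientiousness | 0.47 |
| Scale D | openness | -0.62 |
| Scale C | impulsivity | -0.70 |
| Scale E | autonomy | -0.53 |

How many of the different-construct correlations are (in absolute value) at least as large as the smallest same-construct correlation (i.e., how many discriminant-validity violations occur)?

4

Convergent (same construct = conscientiousness): Scale A, Scale B.
Smallest convergent = 0.47. Discriminant |r|: 0.75, 0.62, 0.70, 0.53; count ≥ 0.47 → 4.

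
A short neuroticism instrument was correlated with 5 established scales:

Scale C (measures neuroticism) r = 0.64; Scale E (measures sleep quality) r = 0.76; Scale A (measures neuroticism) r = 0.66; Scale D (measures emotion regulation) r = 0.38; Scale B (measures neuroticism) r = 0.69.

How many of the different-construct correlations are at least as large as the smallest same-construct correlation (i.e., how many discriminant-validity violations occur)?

1

Convergent (same construct = neuroticism): Scale C, Scale A, Scale B.
Smallest convergent = 0.64. Discriminant values: 0.76, 0.38; count ≥ 0.64 → 1.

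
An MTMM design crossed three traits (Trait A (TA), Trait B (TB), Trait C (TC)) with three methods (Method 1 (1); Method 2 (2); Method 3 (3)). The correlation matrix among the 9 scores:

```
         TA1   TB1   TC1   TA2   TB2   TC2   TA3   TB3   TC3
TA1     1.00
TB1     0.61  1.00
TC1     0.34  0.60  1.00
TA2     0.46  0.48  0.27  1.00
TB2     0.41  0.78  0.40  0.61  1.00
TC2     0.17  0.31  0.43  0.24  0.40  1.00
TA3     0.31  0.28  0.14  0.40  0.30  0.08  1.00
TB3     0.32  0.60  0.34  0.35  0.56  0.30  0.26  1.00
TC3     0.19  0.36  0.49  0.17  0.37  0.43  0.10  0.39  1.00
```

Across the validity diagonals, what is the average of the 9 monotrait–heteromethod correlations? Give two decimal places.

Convergent values: 0.46, 0.31, 0.40, 0.78, 0.60, 0.56, 0.43, 0.49, 0.43; mean = 4.46/9 = 0.50.

0.50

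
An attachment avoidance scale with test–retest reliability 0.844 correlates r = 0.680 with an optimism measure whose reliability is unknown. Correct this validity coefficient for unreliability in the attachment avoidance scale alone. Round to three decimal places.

0.740

Single correction: r_c = r_obs / √r_xx = 0.680 / √0.844 = 0.680 / 0.9187 ≈ 0.740.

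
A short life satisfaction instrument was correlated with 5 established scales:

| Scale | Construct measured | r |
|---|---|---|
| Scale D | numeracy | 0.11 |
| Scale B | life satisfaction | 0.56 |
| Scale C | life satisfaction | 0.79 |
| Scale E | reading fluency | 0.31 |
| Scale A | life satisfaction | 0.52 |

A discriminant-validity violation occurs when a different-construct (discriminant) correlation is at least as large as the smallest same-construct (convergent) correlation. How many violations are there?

Convergent (same construct = life satisfaction): Scale B, Scale C, Scale A.
Smallest convergent = 0.52. Discriminant values: 0.11, 0.31; count ≥ 0.52 → 0.

0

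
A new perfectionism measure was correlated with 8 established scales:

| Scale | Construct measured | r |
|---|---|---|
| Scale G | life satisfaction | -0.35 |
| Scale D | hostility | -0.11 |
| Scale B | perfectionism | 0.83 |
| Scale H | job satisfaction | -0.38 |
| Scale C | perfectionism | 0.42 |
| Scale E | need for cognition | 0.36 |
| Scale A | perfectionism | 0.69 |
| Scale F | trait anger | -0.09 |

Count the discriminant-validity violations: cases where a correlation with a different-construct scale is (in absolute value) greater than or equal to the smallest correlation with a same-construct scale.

0

Convergent (same construct = perfectionism): Scale B, Scale C, Scale A.
Smallest convergent = 0.42. Discriminant |r|: 0.35, 0.11, 0.38, 0.36, 0.09; count ≥ 0.42 → 0.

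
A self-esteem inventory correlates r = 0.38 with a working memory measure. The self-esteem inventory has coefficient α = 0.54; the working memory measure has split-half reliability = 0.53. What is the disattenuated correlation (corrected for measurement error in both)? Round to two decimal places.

r_true = r_obs / √(r_xx · r_yy) = 0.38 / √(0.54 × 0.53) = 0.38 / √0.2862 = 0.38 / 0.5350 ≈ 0.71.

0.71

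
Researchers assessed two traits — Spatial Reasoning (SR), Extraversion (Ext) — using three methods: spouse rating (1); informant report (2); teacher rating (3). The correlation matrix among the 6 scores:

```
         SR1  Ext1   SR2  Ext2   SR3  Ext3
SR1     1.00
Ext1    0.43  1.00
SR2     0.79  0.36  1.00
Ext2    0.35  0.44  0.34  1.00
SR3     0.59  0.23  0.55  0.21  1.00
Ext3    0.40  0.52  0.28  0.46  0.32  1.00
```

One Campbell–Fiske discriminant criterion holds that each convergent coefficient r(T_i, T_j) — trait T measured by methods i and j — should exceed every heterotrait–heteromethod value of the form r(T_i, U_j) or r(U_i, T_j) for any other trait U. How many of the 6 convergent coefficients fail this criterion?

Convergent coefficients and their comparison sets:
SR (methods 1·2): 0.79 vs {0.35, 0.36} → pass.
SR (methods 1·3): 0.59 vs {0.40, 0.23} → pass.
SR (methods 2·3): 0.55 vs {0.28, 0.21} → pass.
Ext (methods 1·2): 0.44 vs {0.36, 0.35} → pass.
Ext (methods 1·3): 0.52 vs {0.23, 0.40} → pass.
Ext (methods 2·3): 0.46 vs {0.21, 0.28} → pass.
0 of 6 fail.

0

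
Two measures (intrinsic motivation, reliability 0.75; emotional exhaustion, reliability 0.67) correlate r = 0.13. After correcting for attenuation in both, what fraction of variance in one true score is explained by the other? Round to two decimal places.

0.03

Disattenuated r = 0.13 / √(0.75 × 0.67) = 0.13 / 0.7089 = 0.1834.
Shared true-score variance = 0.1834² = 0.0336 ≈ 0.03.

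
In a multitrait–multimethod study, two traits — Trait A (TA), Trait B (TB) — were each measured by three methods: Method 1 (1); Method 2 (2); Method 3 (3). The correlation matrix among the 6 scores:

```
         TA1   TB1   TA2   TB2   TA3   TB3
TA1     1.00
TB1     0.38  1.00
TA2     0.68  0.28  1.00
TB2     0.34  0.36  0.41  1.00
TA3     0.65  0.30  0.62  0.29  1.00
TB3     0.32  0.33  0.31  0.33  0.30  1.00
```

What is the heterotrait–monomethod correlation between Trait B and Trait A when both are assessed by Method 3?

Different traits, same method: r(TB3, TA3) = 0.30.

0.30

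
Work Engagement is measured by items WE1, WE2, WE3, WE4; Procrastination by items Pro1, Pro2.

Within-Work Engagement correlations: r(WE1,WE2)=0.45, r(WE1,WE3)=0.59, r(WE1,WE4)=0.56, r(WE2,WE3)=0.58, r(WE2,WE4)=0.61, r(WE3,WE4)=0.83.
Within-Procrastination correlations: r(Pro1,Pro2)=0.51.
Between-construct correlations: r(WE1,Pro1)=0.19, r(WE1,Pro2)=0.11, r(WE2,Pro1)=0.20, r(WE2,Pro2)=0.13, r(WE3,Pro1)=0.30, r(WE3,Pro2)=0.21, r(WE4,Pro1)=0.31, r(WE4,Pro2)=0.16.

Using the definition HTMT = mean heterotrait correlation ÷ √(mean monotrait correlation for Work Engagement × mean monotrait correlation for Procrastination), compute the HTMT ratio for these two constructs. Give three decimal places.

Mean between = 1.61/8 = 0.2013.
Mean within-WE = 3.62/6 = 0.6033; mean within-Pro = 0.51/1 = 0.5100.
Geometric mean = √(0.6033 × 0.5100) = 0.5547.
HTMT = 0.2013 / 0.5547 = 0.363.

0.363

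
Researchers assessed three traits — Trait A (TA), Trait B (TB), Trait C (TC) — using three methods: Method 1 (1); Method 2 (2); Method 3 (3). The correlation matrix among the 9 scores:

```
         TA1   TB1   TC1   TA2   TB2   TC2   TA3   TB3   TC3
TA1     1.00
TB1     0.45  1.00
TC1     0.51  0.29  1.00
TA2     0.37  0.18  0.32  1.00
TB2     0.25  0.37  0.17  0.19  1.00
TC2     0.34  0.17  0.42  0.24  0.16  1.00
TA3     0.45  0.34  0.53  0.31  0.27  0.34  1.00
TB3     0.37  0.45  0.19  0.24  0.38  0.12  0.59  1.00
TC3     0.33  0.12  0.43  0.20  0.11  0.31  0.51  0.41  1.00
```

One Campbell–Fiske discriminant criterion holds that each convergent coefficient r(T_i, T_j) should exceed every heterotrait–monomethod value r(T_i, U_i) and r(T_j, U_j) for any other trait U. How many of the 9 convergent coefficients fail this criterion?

Convergent coefficients and their comparison sets:
TA (methods 1·2): 0.37 vs {0.45, 0.19, 0.51, 0.24} → fail.
TA (methods 1·3): 0.45 vs {0.45, 0.59, 0.51, 0.51} → fail.
TA (methods 2·3): 0.31 vs {0.19, 0.59, 0.24, 0.51} → fail.
TB (methods 1·2): 0.37 vs {0.45, 0.19, 0.29, 0.16} → fail.
TB (methods 1·3): 0.45 vs {0.45, 0.59, 0.29, 0.41} → fail.
TB (methods 2·3): 0.38 vs {0.19, 0.59, 0.16, 0.41} → fail.
TC (methods 1·2): 0.42 vs {0.51, 0.24, 0.29, 0.16} → fail.
TC (methods 1·3): 0.43 vs {0.51, 0.51, 0.29, 0.41} → fail.
TC (methods 2·3): 0.31 vs {0.24, 0.51, 0.16, 0.41} → fail.
9 of 9 fail.

9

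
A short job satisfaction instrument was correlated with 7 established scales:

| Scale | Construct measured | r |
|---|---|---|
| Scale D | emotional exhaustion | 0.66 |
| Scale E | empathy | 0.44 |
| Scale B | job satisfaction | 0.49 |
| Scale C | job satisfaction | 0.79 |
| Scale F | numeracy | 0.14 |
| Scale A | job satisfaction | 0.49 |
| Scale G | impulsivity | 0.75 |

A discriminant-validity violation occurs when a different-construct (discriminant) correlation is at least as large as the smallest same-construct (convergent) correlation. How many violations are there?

Convergent (same construct = job satisfaction): Scale B, Scale C, Scale A.
Smallest convergent = 0.49. Discriminant values: 0.66, 0.44, 0.14, 0.75; count ≥ 0.49 → 2.

2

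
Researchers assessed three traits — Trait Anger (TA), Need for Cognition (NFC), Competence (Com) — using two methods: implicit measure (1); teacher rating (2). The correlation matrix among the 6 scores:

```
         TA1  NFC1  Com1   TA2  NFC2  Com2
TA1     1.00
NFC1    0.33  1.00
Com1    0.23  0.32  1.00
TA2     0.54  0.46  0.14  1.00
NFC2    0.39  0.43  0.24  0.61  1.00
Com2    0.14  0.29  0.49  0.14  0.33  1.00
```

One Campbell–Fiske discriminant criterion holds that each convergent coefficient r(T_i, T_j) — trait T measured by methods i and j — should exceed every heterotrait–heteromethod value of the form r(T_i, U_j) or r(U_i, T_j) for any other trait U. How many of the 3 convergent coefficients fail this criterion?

1

Each convergent coefficient versus the relevant comparison correlations:
TA (methods 1·2): 0.54 vs {0.39, 0.46, 0.14, 0.14} → pass.
NFC (methods 1·2): 0.43 vs {0.46, 0.39, 0.29, 0.24} → fail.
Com (methods 1·2): 0.49 vs {0.14, 0.14, 0.24, 0.29} → pass.
1 of 3 fail.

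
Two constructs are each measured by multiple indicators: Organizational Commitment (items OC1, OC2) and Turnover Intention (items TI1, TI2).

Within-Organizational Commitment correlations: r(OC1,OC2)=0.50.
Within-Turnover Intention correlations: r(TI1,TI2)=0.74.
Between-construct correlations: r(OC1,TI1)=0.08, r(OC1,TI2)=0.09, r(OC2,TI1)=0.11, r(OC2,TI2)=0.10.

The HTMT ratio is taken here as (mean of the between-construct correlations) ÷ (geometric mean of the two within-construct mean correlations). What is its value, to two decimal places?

0.16

Between-construct mean = 0.38/4 = 0.0950.
Mean within-OC = 0.50/1 = 0.5000; mean within-TI = 0.74/1 = 0.7400.
Geometric mean = √(0.5000 × 0.7400) = 0.6083.
HTMT = 0.0950 / 0.6083 = 0.16.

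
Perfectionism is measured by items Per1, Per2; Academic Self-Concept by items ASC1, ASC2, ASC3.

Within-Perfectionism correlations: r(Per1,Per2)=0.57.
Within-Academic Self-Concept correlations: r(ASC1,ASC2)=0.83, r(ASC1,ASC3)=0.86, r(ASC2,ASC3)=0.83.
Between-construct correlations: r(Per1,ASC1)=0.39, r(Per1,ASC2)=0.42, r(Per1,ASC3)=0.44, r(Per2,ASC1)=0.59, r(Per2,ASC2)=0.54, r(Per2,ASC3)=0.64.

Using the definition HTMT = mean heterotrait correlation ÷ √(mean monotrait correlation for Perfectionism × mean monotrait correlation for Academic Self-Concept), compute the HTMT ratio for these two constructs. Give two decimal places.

0.73

Mean heterotrait r = 3.02/6 = 0.5033.
Mean within-Per = 0.57/1 = 0.5700; mean within-ASC = 2.52/3 = 0.8400.
Geometric mean = √(0.5700 × 0.8400) = 0.6920.
HTMT = 0.5033 / 0.6920 = 0.73.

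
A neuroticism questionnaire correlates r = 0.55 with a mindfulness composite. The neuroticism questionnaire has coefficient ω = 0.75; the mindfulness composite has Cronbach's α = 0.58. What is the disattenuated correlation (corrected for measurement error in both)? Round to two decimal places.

0.83

r_true = r_obs / √(r_xx · r_yy) = 0.55 / √(0.75 × 0.58) = 0.55 / √0.4350 = 0.55 / 0.6595 ≈ 0.83.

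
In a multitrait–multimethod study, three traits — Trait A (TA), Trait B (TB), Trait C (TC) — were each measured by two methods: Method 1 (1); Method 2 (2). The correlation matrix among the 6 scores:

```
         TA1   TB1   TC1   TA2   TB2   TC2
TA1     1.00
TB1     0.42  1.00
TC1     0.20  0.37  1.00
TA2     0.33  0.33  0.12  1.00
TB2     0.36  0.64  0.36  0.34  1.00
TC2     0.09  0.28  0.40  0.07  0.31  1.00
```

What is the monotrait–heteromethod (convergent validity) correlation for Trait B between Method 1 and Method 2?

Same trait (TB), different methods: r(TB1, TB2) = 0.64.

0.64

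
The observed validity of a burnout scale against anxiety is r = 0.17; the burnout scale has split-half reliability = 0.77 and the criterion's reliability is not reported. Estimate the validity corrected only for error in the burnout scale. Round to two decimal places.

Single correction: r_c = r_obs / √r_xx = 0.17 / √0.77 = 0.17 / 0.8775 ≈ 0.19.

0.19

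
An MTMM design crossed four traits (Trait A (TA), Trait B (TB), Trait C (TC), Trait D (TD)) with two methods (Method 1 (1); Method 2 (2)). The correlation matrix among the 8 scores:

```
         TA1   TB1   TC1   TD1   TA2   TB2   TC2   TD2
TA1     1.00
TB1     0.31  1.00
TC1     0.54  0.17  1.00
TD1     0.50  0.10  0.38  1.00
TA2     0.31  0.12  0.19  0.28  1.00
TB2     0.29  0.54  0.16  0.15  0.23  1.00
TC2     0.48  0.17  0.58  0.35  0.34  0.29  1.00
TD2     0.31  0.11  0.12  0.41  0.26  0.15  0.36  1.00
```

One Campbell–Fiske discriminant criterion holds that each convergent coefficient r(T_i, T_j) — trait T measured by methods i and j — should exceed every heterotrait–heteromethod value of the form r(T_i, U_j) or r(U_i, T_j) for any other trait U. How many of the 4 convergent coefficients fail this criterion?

1

Checking each validity diagonal entry against its comparison values:
TA (methods 1·2): 0.31 vs {0.29, 0.12, 0.48, 0.19, 0.31, 0.28} → fail.
TB (methods 1·2): 0.54 vs {0.12, 0.29, 0.17, 0.16, 0.11, 0.15} → pass.
TC (methods 1·2): 0.58 vs {0.19, 0.48, 0.16, 0.17, 0.12, 0.35} → pass.
TD (methods 1·2): 0.41 vs {0.28, 0.31, 0.15, 0.11, 0.35, 0.12} → pass.
1 of 4 fail.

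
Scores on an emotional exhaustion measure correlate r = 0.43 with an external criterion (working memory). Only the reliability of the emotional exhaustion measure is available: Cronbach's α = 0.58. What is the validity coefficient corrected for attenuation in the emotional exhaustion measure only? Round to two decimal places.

Single correction: r_c = r_obs / √r_xx = 0.43 / √0.58 = 0.43 / 0.7616 ≈ 0.56.

0.56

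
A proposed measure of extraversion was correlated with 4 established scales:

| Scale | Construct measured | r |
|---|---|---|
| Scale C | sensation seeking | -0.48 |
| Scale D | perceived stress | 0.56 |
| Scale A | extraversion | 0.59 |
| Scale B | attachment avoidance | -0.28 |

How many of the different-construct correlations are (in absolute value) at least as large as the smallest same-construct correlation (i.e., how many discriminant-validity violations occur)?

Convergent (same construct = extraversion): Scale A.
Smallest convergent = 0.59. Discriminant |r|: 0.48, 0.56, 0.28; count ≥ 0.59 → 0.

0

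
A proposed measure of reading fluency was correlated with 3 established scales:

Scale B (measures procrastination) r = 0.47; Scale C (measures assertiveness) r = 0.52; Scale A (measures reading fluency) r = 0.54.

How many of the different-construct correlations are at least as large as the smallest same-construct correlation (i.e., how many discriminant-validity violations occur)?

Convergent (same construct = reading fluency): Scale A.
Smallest convergent = 0.54. Discriminant values: 0.47, 0.52; count ≥ 0.54 → 0.

0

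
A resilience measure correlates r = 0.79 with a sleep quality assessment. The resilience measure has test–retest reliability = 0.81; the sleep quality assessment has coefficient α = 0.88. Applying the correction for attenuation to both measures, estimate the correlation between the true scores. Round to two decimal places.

0.94

r_true = r_obs / √(r_xx · r_yy) = 0.79 / √(0.81 × 0.88) = 0.79 / √0.7128 = 0.79 / 0.8443 ≈ 0.94.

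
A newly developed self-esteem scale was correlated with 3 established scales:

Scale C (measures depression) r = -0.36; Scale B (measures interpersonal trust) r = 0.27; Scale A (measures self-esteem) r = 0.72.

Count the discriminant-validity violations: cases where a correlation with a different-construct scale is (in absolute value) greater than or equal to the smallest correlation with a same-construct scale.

Convergent (same construct = self-esteem): Scale A.
Smallest convergent = 0.72. Discriminant |r|: 0.36, 0.27; count ≥ 0.72 → 0.

0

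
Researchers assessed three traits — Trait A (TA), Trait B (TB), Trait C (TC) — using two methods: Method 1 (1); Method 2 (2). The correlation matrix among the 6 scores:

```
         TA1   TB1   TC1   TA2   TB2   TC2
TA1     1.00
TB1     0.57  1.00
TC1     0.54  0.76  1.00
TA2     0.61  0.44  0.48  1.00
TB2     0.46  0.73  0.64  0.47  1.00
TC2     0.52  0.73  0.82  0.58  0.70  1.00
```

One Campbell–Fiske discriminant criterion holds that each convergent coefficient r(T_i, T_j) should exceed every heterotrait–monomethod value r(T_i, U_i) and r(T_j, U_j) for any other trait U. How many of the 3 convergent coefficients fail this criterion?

Checking each validity diagonal entry against its comparison values:
TA (methods 1·2): 0.61 vs {0.57, 0.47, 0.54, 0.58} → pass.
TB (methods 1·2): 0.73 vs {0.57, 0.47, 0.76, 0.70} → fail.
TC (methods 1·2): 0.82 vs {0.54, 0.58, 0.76, 0.70} → pass.
1 of 3 fail.

1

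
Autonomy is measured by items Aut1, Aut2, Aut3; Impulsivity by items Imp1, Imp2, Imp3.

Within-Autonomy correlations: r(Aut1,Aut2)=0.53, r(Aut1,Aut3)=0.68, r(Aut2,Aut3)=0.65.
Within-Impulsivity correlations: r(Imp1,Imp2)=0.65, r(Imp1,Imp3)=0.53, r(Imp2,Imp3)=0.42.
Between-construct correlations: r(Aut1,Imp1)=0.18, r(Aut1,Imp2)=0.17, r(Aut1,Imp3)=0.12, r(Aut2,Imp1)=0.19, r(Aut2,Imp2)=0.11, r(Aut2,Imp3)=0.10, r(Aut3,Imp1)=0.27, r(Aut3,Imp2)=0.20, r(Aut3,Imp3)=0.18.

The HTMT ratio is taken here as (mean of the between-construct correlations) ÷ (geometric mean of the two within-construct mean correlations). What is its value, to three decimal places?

0.294

Between-construct mean = 1.52/9 = 0.1689.
Mean within-Aut = 1.86/3 = 0.6200; mean within-Imp = 1.60/3 = 0.5333.
Geometric mean = √(0.6200 × 0.5333) = 0.5750.
HTMT = 0.1689 / 0.5750 = 0.294.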